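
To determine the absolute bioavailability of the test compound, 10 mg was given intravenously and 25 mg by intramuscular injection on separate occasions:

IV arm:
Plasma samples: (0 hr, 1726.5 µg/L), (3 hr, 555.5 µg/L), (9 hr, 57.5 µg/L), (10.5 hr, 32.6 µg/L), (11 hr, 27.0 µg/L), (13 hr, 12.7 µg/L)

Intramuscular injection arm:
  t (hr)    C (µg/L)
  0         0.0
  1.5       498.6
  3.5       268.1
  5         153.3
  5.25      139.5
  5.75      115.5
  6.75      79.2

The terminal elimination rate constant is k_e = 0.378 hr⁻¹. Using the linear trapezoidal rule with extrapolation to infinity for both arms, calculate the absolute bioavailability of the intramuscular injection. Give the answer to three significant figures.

F = 0.138

Trapezoidal AUC_0→13 (IV):
  [0→3]: (1726.5+555.5)/2 × 3 = 3423.0
  [3→9]: (555.5+57.5)/2 × 6 = 1839.0
  [9→10.5]: (57.5+32.6)/2 × 1.5 = 67.575
  [10.5→11]: (32.6+27.0)/2 × 0.5 = 14.9
  [11→13]: (27.0+12.7)/2 × 2 = 39.7
  Sum = 5384.175 µg/L·hr
IV tail: 12.7/0.378 = 33.598; AUC_iv,0→∞ = 5384.175 + 33.598 = 5417.773 µg/L·hr
Trapezoidal AUC_0→6.75 (intramuscular injection):
  [0→1.5]: (0.0+498.6)/2 × 1.5 = 373.95
  [1.5→3.5]: (498.6+268.1)/2 × 2 = 766.7
  [3.5→5]: (268.1+153.3)/2 × 1.5 = 316.05
  [5→5.25]: (153.3+139.5)/2 × 0.25 = 36.6
  [5.25→5.75]: (139.5+115.5)/2 × 0.5 = 63.75
  [5.75→6.75]: (115.5+79.2)/2 × 1 = 97.35
  Sum = 1654.4 µg/L·hr
intramuscular injection tail: 79.2/0.378 = 209.524; AUC_ev,0→∞ = 1654.4 + 209.524 = 1863.924 µg/L·hr
F = (AUC_ev/D_ev)/(AUC_iv/D_iv) = (1863.924/25)/(5417.773/10) = 74.55696/541.7773 = 0.1376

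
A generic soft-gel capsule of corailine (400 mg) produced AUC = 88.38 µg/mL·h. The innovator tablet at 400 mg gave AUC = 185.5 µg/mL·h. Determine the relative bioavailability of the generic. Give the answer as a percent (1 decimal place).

F_rel = (AUC_test/D_test) / (AUC_ref/D_ref)
      = (88.38/400) / (185.5/400)
      = 0.22095 / 0.46375 = 0.4764 = 47.64%

F_rel = 47.6%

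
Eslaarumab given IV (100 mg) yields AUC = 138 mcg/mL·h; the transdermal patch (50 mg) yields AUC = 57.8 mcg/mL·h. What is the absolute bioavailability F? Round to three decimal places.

F = 0.838

F = (AUC_ev / D_ev) / (AUC_iv / D_iv)
  = (57.8/50) / (138/100)
  = 1.156 / 1.38 = 0.8377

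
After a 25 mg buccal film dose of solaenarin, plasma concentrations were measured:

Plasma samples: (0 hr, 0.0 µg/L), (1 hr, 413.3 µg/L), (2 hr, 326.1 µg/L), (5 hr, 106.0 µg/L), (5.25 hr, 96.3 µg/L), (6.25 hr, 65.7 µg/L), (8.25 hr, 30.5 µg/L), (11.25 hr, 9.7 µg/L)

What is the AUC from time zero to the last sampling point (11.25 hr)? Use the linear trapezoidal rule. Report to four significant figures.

AUC = 1487 µg/L·hr

Trapezoidal AUC_0→11.25:
  [0→1]: (0.0+413.3)/2 × 1 = 206.65
  [1→2]: (413.3+326.1)/2 × 1 = 369.7
  [2→5]: (326.1+106.0)/2 × 3 = 648.15
  [5→5.25]: (106.0+96.3)/2 × 0.25 = 25.2875
  [5.25→6.25]: (96.3+65.7)/2 × 1 = 81.0
  [6.25→8.25]: (65.7+30.5)/2 × 2 = 96.2
  [8.25→11.25]: (30.5+9.7)/2 × 3 = 60.3
  Sum = 1487.2875 µg/L·hr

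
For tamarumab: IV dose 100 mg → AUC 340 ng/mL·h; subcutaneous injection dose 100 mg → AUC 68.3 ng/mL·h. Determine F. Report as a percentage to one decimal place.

F = 20.1%

F = (AUC_ev / D_ev) / (AUC_iv / D_iv)
  = (68.3/100) / (340/100)
  = 0.683 / 3.4 = 0.2009
  = 20.09%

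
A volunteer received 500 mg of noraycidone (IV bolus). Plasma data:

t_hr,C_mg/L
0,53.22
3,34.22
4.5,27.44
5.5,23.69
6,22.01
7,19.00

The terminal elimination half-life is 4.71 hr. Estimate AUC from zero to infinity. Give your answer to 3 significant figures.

Trapezoidal AUC_0→7:
  [0→3]: (53.22+34.22)/2 × 3 = 131.16
  [3→4.5]: (34.22+27.44)/2 × 1.5 = 46.245
  [4.5→5.5]: (27.44+23.69)/2 × 1 = 25.565
  [5.5→6]: (23.69+22.01)/2 × 0.5 = 11.425
  [6→7]: (22.01+19.00)/2 × 1 = 20.505
  Sum = 234.9 mg/L·hr
k_e = ln2 / t½ = 0.693147 / 4.71 = 0.1472 hr^-1
Extrapolated tail: C_last / k_e = 19.00 / 0.1472 = 129.076
AUC_0→∞ = 234.9 + 129.076 = 363.976 mg/L·hr

AUC = 364 mg/L·hr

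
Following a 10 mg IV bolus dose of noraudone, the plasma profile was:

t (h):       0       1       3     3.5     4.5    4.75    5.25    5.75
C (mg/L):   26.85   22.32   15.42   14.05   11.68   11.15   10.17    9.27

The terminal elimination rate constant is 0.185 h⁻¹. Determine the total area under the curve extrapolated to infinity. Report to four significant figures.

AUC = 145.7 mg/L·h

Trapezoidal AUC_0→5.75:
  [0→1]: (26.85+22.32)/2 × 1 = 24.585
  [1→3]: (22.32+15.42)/2 × 2 = 37.74
  [3→3.5]: (15.42+14.05)/2 × 0.5 = 7.3675
  [3.5→4.5]: (14.05+11.68)/2 × 1 = 12.865
  [4.5→4.75]: (11.68+11.15)/2 × 0.25 = 2.85375
  [4.75→5.25]: (11.15+10.17)/2 × 0.5 = 5.33
  [5.25→5.75]: (10.17+9.27)/2 × 0.5 = 4.86
  Sum = 95.60125 mg/L·h
Extrapolated tail: C_last / k_e = 9.27 / 0.185 = 50.108
AUC_0→∞ = 95.60125 + 50.108 = 145.70925 mg/L·h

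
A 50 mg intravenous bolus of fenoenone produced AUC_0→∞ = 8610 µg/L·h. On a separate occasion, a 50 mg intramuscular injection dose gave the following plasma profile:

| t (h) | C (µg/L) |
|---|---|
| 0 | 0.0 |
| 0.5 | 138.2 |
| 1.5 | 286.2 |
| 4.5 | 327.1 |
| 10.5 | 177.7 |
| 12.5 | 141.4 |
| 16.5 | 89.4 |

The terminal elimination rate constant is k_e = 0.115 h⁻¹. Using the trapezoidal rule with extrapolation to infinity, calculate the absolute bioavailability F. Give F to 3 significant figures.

Trapezoidal AUC_0→16.5 (intramuscular injection):
  [0→0.5]: (0.0+138.2)/2 × 0.5 = 34.55
  [0.5→1.5]: (138.2+286.2)/2 × 1 = 212.2
  [1.5→4.5]: (286.2+327.1)/2 × 3 = 919.95
  [4.5→10.5]: (327.1+177.7)/2 × 6 = 1514.4
  [10.5→12.5]: (177.7+141.4)/2 × 2 = 319.1
  [12.5→16.5]: (141.4+89.4)/2 × 4 = 461.6
  Sum = 3461.8 µg/L·h
Tail: C_last/k_e = 89.4/0.115 = 777.391
AUC_0→∞ (intramuscular injection) = 3461.8 + 777.391 = 4239.191 µg/L·h
F = (AUC_ev/D_ev)/(AUC_iv/D_iv) = (4239.191/50)/(8610/50) = 84.78382/172.2 = 0.4924

F = 0.492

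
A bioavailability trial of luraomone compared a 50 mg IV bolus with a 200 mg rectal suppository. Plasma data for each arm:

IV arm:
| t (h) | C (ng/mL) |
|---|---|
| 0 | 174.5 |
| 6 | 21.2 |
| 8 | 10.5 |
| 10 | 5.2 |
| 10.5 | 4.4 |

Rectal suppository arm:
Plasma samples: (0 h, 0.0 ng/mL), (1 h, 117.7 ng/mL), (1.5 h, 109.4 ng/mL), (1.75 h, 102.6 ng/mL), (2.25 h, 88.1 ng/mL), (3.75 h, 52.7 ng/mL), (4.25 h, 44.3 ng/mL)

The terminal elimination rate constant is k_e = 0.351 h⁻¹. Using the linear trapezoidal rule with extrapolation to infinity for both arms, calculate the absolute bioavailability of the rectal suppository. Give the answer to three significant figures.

F = 0.172

Trapezoidal AUC_0→10.5 (IV):
  [0→6]: (174.5+21.2)/2 × 6 = 587.1
  [6→8]: (21.2+10.5)/2 × 2 = 31.7
  [8→10]: (10.5+5.2)/2 × 2 = 15.7
  [10→10.5]: (5.2+4.4)/2 × 0.5 = 2.4
  Sum = 636.9 ng/mL·h
IV tail: 4.4/0.351 = 12.536; AUC_iv,0→∞ = 636.9 + 12.536 = 649.436 ng/mL·h
Trapezoidal AUC_0→4.25 (rectal suppository):
  [0→1]: (0.0+117.7)/2 × 1 = 58.85
  [1→1.5]: (117.7+109.4)/2 × 0.5 = 56.775
  [1.5→1.75]: (109.4+102.6)/2 × 0.25 = 26.5
  [1.75→2.25]: (102.6+88.1)/2 × 0.5 = 47.675
  [2.25→3.75]: (88.1+52.7)/2 × 1.5 = 105.6
  [3.75→4.25]: (52.7+44.3)/2 × 0.5 = 24.25
  Sum = 319.65 ng/mL·h
rectal suppository tail: 44.3/0.351 = 126.211; AUC_ev,0→∞ = 319.65 + 126.211 = 445.861 ng/mL·h
F = (AUC_ev/D_ev)/(AUC_iv/D_iv) = (445.861/200)/(649.436/50) = 2.229305/12.98872 = 0.1716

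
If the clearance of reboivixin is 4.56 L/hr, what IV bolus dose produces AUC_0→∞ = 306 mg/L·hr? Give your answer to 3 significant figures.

Dose_iv = CL × AUC_0→∞
     = 4.56 × 306 = 1395.36 mg

Dose = 1400 mg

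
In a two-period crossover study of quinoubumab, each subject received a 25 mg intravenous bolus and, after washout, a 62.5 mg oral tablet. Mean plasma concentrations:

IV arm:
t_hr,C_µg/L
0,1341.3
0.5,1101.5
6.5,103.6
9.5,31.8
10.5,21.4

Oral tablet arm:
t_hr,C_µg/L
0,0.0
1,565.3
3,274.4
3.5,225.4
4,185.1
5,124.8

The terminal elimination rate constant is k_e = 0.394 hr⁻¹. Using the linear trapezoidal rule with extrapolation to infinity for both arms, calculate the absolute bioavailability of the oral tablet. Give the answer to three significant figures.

Trapezoidal AUC_0→10.5 (IV):
  [0→0.5]: (1341.3+1101.5)/2 × 0.5 = 610.7
  [0.5→6.5]: (1101.5+103.6)/2 × 6 = 3615.3
  [6.5→9.5]: (103.6+31.8)/2 × 3 = 203.1
  [9.5→10.5]: (31.8+21.4)/2 × 1 = 26.6
  Sum = 4455.7 µg/L·hr
IV tail: 21.4/0.394 = 54.315; AUC_iv,0→∞ = 4455.7 + 54.315 = 4510.015 µg/L·hr
Trapezoidal AUC_0→5 (oral tablet):
  [0→1]: (0.0+565.3)/2 × 1 = 282.65
  [1→3]: (565.3+274.4)/2 × 2 = 839.7
  [3→3.5]: (274.4+225.4)/2 × 0.5 = 124.95
  [3.5→4]: (225.4+185.1)/2 × 0.5 = 102.625
  [4→5]: (185.1+124.8)/2 × 1 = 154.95
  Sum = 1504.875 µg/L·hr
oral tablet tail: 124.8/0.394 = 316.751; AUC_ev,0→∞ = 1504.875 + 316.751 = 1821.626 µg/L·hr
F = (AUC_ev/D_ev)/(AUC_iv/D_iv) = (1821.626/62.5)/(4510.015/25) = 29.146016/180.4006 = 0.1616

F = 0.162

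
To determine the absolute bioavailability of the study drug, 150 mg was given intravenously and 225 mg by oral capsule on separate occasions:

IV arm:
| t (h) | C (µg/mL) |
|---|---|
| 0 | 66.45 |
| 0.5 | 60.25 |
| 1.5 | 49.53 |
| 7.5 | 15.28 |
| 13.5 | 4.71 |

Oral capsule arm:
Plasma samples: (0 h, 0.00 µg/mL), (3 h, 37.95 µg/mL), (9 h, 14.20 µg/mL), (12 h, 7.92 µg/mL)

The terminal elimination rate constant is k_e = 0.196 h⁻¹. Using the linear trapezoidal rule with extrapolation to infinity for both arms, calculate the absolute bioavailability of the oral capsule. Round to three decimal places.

Trapezoidal AUC_0→13.5 (IV):
  [0→0.5]: (66.45+60.25)/2 × 0.5 = 31.675
  [0.5→1.5]: (60.25+49.53)/2 × 1 = 54.89
  [1.5→7.5]: (49.53+15.28)/2 × 6 = 194.43
  [7.5→13.5]: (15.28+4.71)/2 × 6 = 59.97
  Sum = 340.965 µg/mL·h
IV tail: 4.71/0.196 = 24.031; AUC_iv,0→∞ = 340.965 + 24.031 = 364.996 µg/mL·h
Trapezoidal AUC_0→12 (oral capsule):
  [0→3]: (0.00+37.95)/2 × 3 = 56.925
  [3→9]: (37.95+14.20)/2 × 6 = 156.45
  [9→12]: (14.20+7.92)/2 × 3 = 33.18
  Sum = 246.555 µg/mL·h
oral capsule tail: 7.92/0.196 = 40.408; AUC_ev,0→∞ = 246.555 + 40.408 = 286.963 µg/mL·h
F = (AUC_ev/D_ev)/(AUC_iv/D_iv) = (286.963/225)/(364.996/150) = 1.27539/2.43331 = 0.5241

F = 0.524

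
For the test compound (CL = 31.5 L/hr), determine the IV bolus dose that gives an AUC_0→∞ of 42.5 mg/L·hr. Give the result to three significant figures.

Dose = 1340 mg

Dose_iv = CL × AUC_0→∞
     = 31.5 × 42.5 = 1338.75 mg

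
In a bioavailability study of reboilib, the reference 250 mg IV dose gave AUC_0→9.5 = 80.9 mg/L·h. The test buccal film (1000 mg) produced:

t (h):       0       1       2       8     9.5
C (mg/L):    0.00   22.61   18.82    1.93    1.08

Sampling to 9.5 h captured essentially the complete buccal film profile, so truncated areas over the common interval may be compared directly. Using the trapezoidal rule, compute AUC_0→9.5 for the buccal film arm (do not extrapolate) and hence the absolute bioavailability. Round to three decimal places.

Trapezoidal AUC_0→9.5 (buccal film):
  [0→1]: (0.00+22.61)/2 × 1 = 11.305
  [1→2]: (22.61+18.82)/2 × 1 = 20.715
  [2→8]: (18.82+1.93)/2 × 6 = 62.25
  [8→9.5]: (1.93+1.08)/2 × 1.5 = 2.2575
  Sum = 96.5275 mg/L·h
F = (AUC_ev/D_ev)/(AUC_iv/D_iv) = (96.5275/1000)/(80.9/250) = 0.0965275/0.3236 = 0.2983

F = 0.298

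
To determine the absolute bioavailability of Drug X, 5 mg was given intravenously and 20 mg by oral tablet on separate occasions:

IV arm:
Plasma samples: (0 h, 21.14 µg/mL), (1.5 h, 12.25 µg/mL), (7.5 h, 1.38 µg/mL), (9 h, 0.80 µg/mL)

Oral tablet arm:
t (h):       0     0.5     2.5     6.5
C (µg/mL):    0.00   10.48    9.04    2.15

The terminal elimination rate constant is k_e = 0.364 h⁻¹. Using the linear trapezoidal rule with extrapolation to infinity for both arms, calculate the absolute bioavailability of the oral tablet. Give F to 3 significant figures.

Trapezoidal AUC_0→9 (IV):
  [0→1.5]: (21.14+12.25)/2 × 1.5 = 25.0425
  [1.5→7.5]: (12.25+1.38)/2 × 6 = 40.89
  [7.5→9]: (1.38+0.80)/2 × 1.5 = 1.635
  Sum = 67.5675 µg/mL·h
IV tail: 0.80/0.364 = 2.198; AUC_iv,0→∞ = 67.5675 + 2.198 = 69.7655 µg/mL·h
Trapezoidal AUC_0→6.5 (oral tablet):
  [0→0.5]: (0.00+10.48)/2 × 0.5 = 2.62
  [0.5→2.5]: (10.48+9.04)/2 × 2 = 19.52
  [2.5→6.5]: (9.04+2.15)/2 × 4 = 22.38
  Sum = 44.52 µg/mL·h
oral tablet tail: 2.15/0.364 = 5.907; AUC_ev,0→∞ = 44.52 + 5.907 = 50.427 µg/mL·h
F = (AUC_ev/D_ev)/(AUC_iv/D_iv) = (50.427/20)/(69.7655/5) = 2.52135/13.9531 = 0.1807

F = 0.181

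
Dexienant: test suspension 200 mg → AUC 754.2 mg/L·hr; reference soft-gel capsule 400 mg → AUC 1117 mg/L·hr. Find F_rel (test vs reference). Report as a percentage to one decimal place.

F_rel = (AUC_test/D_test) / (AUC_ref/D_ref)
      = (754.2/200) / (1117/400)
      = 3.771 / 2.7925 = 1.3504 = 135.04%

F_rel = 135.0%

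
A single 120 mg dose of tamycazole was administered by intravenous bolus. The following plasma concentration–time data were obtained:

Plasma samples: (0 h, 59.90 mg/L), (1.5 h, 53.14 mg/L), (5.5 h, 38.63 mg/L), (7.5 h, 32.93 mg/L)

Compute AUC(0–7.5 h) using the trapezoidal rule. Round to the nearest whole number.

AUC = 340 mg/L·h

Trapezoidal AUC_0→7.5:
  [0→1.5]: (59.90+53.14)/2 × 1.5 = 84.78
  [1.5→5.5]: (53.14+38.63)/2 × 4 = 183.54
  [5.5→7.5]: (38.63+32.93)/2 × 2 = 71.56
  Sum = 339.88 mg/L·h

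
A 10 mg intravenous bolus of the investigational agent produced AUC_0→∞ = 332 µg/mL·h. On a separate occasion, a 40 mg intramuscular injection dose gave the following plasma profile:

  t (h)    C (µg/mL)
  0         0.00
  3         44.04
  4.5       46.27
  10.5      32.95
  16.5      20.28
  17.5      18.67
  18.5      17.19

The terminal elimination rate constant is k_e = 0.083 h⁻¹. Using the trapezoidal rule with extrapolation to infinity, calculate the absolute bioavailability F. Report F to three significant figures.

F = 0.584

Trapezoidal AUC_0→18.5 (intramuscular injection):
  [0→3]: (0.00+44.04)/2 × 3 = 66.06
  [3→4.5]: (44.04+46.27)/2 × 1.5 = 67.7325
  [4.5→10.5]: (46.27+32.95)/2 × 6 = 237.66
  [10.5→16.5]: (32.95+20.28)/2 × 6 = 159.69
  [16.5→17.5]: (20.28+18.67)/2 × 1 = 19.475
  [17.5→18.5]: (18.67+17.19)/2 × 1 = 17.93
  Sum = 568.5475 µg/mL·h
Tail: C_last/k_e = 17.19/0.083 = 207.108
AUC_0→∞ (intramuscular injection) = 568.5475 + 207.108 = 775.6555 µg/mL·h
F = (AUC_ev/D_ev)/(AUC_iv/D_iv) = (775.6555/40)/(332/10) = 19.3914/33.2 = 0.5841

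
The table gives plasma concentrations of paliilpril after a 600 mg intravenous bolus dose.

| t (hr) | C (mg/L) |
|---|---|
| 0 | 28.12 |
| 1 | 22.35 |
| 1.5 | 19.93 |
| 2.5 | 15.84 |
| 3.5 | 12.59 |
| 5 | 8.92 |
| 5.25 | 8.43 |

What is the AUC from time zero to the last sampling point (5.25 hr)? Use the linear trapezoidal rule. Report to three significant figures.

Trapezoidal AUC_0→5.25:
  [0→1]: (28.12+22.35)/2 × 1 = 25.235
  [1→1.5]: (22.35+19.93)/2 × 0.5 = 10.57
  [1.5→2.5]: (19.93+15.84)/2 × 1 = 17.885
  [2.5→3.5]: (15.84+12.59)/2 × 1 = 14.215
  [3.5→5]: (12.59+8.92)/2 × 1.5 = 16.1325
  [5→5.25]: (8.92+8.43)/2 × 0.25 = 2.16875
  Sum = 86.20625 mg/L·hr

AUC = 86.2 mg/L·hr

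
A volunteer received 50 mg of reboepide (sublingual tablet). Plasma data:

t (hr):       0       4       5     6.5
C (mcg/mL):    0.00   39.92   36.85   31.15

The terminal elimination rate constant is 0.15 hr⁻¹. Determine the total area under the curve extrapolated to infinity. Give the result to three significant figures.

AUC = 377 mcg/mL·hr

Trapezoidal AUC_0→6.5:
  [0→4]: (0.00+39.92)/2 × 4 = 79.84
  [4→5]: (39.92+36.85)/2 × 1 = 38.385
  [5→6.5]: (36.85+31.15)/2 × 1.5 = 51.0
  Sum = 169.225 mcg/mL·hr
Extrapolated tail: C_last / k_e = 31.15 / 0.15 = 207.667
AUC_0→∞ = 169.225 + 207.667 = 376.892 mcg/mL·hr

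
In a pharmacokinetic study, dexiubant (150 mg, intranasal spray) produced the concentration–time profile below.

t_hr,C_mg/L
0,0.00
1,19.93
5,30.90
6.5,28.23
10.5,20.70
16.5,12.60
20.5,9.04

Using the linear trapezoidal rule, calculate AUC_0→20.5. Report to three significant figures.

AUC = 397 mg/L·hr

Trapezoidal AUC_0→20.5:
  [0→1]: (0.00+19.93)/2 × 1 = 9.965
  [1→5]: (19.93+30.90)/2 × 4 = 101.66
  [5→6.5]: (30.90+28.23)/2 × 1.5 = 44.3475
  [6.5→10.5]: (28.23+20.70)/2 × 4 = 97.86
  [10.5→16.5]: (20.70+12.60)/2 × 6 = 99.9
  [16.5→20.5]: (12.60+9.04)/2 × 4 = 43.28
  Sum = 397.0125 mg/L·hr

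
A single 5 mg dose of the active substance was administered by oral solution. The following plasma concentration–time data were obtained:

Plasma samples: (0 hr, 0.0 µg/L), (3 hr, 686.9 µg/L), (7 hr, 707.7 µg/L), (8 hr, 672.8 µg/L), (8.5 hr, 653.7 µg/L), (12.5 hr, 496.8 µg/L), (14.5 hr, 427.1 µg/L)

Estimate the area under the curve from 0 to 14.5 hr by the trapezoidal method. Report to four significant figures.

Trapezoidal AUC_0→14.5:
  [0→3]: (0.0+686.9)/2 × 3 = 1030.35
  [3→7]: (686.9+707.7)/2 × 4 = 2789.2
  [7→8]: (707.7+672.8)/2 × 1 = 690.25
  [8→8.5]: (672.8+653.7)/2 × 0.5 = 331.625
  [8.5→12.5]: (653.7+496.8)/2 × 4 = 2301.0
  [12.5→14.5]: (496.8+427.1)/2 × 2 = 923.9
  Sum = 8066.325 µg/L·hr

AUC = 8066 µg/L·hr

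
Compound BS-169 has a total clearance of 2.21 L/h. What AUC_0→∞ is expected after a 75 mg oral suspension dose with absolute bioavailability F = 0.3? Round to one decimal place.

AUC = 10.2 mg/L·h

AUC_0→∞ = F × Dose / CL
        = 0.3 × 75 / 2.21 = 10.181 mg/L·h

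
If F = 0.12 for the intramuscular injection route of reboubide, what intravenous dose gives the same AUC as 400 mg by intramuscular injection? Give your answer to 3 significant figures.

D_iv = 48.0 mg

Systemic exposure from an extravascular dose = F × D_ev, so the equivalent IV dose is F × D_ev.
D_iv = F × D_ev = 0.12 × 400 = 48 mg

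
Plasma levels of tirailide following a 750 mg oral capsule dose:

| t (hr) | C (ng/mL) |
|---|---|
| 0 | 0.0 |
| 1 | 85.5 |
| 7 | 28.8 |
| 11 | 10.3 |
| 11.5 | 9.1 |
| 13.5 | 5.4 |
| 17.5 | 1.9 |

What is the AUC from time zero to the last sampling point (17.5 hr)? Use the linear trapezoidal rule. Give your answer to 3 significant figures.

Trapezoidal AUC_0→17.5:
  [0→1]: (0.0+85.5)/2 × 1 = 42.75
  [1→7]: (85.5+28.8)/2 × 6 = 342.9
  [7→11]: (28.8+10.3)/2 × 4 = 78.2
  [11→11.5]: (10.3+9.1)/2 × 0.5 = 4.85
  [11.5→13.5]: (9.1+5.4)/2 × 2 = 14.5
  [13.5→17.5]: (5.4+1.9)/2 × 4 = 14.6
  Sum = 497.8 ng/mL·hr

AUC = 498 ng/mL·hr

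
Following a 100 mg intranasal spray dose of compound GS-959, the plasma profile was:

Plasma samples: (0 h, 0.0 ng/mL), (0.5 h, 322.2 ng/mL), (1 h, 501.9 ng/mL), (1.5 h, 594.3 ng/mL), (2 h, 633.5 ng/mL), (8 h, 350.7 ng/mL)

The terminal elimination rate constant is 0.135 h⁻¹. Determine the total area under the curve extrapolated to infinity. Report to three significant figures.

Trapezoidal AUC_0→8:
  [0→0.5]: (0.0+322.2)/2 × 0.5 = 80.55
  [0.5→1]: (322.2+501.9)/2 × 0.5 = 206.025
  [1→1.5]: (501.9+594.3)/2 × 0.5 = 274.05
  [1.5→2]: (594.3+633.5)/2 × 0.5 = 306.95
  [2→8]: (633.5+350.7)/2 × 6 = 2952.6
  Sum = 3820.175 ng/mL·h
Extrapolated tail: C_last / k_e = 350.7 / 0.135 = 2597.778
AUC_0→∞ = 3820.175 + 2597.778 = 6417.953 ng/mL·h

AUC = 6420 ng/mL·h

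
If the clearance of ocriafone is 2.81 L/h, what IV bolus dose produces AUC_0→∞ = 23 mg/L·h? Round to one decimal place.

Dose_iv = CL × AUC_0→∞
     = 2.81 × 23 = 64.63 mg

Dose = 64.6 mg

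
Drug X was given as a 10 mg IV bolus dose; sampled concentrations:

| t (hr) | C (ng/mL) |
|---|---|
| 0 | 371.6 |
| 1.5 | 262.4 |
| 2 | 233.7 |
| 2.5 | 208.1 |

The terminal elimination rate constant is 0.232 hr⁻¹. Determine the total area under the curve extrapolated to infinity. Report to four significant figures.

AUC = 1607 ng/mL·hr

Trapezoidal AUC_0→2.5:
  [0→1.5]: (371.6+262.4)/2 × 1.5 = 475.5
  [1.5→2]: (262.4+233.7)/2 × 0.5 = 124.025
  [2→2.5]: (233.7+208.1)/2 × 0.5 = 110.45
  Sum = 709.975 ng/mL·hr
Extrapolated tail: C_last / k_e = 208.1 / 0.232 = 896.983
AUC_0→∞ = 709.975 + 896.983 = 1606.958 ng/mL·hr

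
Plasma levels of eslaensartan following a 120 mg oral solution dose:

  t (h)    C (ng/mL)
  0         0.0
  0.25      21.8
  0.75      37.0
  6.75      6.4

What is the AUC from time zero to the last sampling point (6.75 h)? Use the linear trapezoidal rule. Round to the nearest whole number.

Trapezoidal AUC_0→6.75:
  [0→0.25]: (0.0+21.8)/2 × 0.25 = 2.725
  [0.25→0.75]: (21.8+37.0)/2 × 0.5 = 14.7
  [0.75→6.75]: (37.0+6.4)/2 × 6 = 130.2
  Sum = 147.625 ng/mL·h

AUC = 148 ng/mL·h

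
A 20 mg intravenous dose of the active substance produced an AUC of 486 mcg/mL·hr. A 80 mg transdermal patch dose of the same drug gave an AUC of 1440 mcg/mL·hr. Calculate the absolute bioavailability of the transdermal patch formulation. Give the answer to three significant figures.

F = 0.741

F = (AUC_ev / D_ev) / (AUC_iv / D_iv)
  = (1440/80) / (486/20)
  = 18 / 24.3 = 0.7407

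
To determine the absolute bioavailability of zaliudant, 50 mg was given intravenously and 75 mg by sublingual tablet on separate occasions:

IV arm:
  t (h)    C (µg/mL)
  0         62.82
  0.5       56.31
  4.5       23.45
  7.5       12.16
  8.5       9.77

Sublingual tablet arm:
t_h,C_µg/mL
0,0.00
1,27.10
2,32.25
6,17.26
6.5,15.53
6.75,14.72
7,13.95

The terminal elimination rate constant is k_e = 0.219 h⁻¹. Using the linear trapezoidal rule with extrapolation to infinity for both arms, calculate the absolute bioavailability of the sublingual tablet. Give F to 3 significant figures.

Trapezoidal AUC_0→8.5 (IV):
  [0→0.5]: (62.82+56.31)/2 × 0.5 = 29.7825
  [0.5→4.5]: (56.31+23.45)/2 × 4 = 159.52
  [4.5→7.5]: (23.45+12.16)/2 × 3 = 53.415
  [7.5→8.5]: (12.16+9.77)/2 × 1 = 10.965
  Sum = 253.6825 µg/mL·h
IV tail: 9.77/0.219 = 44.612; AUC_iv,0→∞ = 253.6825 + 44.612 = 298.2945 µg/mL·h
Trapezoidal AUC_0→7 (sublingual tablet):
  [0→1]: (0.00+27.10)/2 × 1 = 13.55
  [1→2]: (27.10+32.25)/2 × 1 = 29.675
  [2→6]: (32.25+17.26)/2 × 4 = 99.02
  [6→6.5]: (17.26+15.53)/2 × 0.5 = 8.1975
  [6.5→6.75]: (15.53+14.72)/2 × 0.25 = 3.78125
  [6.75→7]: (14.72+13.95)/2 × 0.25 = 3.58375
  Sum = 157.8075 µg/mL·h
sublingual tablet tail: 13.95/0.219 = 63.699; AUC_ev,0→∞ = 157.8075 + 63.699 = 221.5065 µg/mL·h
F = (AUC_ev/D_ev)/(AUC_iv/D_iv) = (221.5065/75)/(298.2945/50) = 2.95342/5.96589 = 0.4951

F = 0.495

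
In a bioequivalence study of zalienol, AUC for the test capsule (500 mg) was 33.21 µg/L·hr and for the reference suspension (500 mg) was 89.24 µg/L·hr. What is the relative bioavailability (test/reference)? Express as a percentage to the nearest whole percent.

F_rel = (AUC_test/D_test) / (AUC_ref/D_ref)
      = (33.21/500) / (89.24/500)
      = 0.06642 / 0.17848 = 0.3721 = 37.21%

F_rel = 37%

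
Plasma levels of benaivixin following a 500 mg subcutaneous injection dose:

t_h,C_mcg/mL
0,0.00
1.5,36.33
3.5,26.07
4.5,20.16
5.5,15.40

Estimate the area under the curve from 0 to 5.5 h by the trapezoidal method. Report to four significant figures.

Trapezoidal AUC_0→5.5:
  [0→1.5]: (0.00+36.33)/2 × 1.5 = 27.2475
  [1.5→3.5]: (36.33+26.07)/2 × 2 = 62.4
  [3.5→4.5]: (26.07+20.16)/2 × 1 = 23.115
  [4.5→5.5]: (20.16+15.40)/2 × 1 = 17.78
  Sum = 130.5425 mcg/mL·h

AUC = 130.5 mcg/mL·h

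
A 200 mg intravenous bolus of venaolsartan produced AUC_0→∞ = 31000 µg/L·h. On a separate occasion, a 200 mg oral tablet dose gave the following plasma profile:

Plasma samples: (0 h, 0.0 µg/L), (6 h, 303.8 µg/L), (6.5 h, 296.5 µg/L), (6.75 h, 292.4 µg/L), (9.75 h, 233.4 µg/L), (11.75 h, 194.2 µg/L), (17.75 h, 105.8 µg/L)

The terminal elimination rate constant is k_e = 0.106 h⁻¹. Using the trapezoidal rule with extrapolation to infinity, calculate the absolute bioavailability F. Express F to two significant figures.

Trapezoidal AUC_0→17.75 (oral tablet):
  [0→6]: (0.0+303.8)/2 × 6 = 911.4
  [6→6.5]: (303.8+296.5)/2 × 0.5 = 150.075
  [6.5→6.75]: (296.5+292.4)/2 × 0.25 = 73.6125
  [6.75→9.75]: (292.4+233.4)/2 × 3 = 788.7
  [9.75→11.75]: (233.4+194.2)/2 × 2 = 427.6
  [11.75→17.75]: (194.2+105.8)/2 × 6 = 900.0
  Sum = 3251.3875 µg/L·h
Tail: C_last/k_e = 105.8/0.106 = 998.113
AUC_0→∞ (oral tablet) = 3251.3875 + 998.113 = 4249.5005 µg/L·h
F = (AUC_ev/D_ev)/(AUC_iv/D_iv) = (4249.5005/200)/(31000/200) = 21.2475/155 = 0.1371

F = 0.14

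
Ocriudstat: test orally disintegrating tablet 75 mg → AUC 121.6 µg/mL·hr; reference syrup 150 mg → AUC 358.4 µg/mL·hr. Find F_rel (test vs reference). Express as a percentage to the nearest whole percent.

F_rel = 68%

F_rel = (AUC_test/D_test) / (AUC_ref/D_ref)
      = (121.6/75) / (358.4/150)
      = 1.62133 / 2.38933 = 0.6786 = 67.86%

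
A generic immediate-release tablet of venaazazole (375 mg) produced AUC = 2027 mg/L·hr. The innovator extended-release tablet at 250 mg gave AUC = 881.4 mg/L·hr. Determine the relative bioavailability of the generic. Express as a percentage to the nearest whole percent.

F_rel = (AUC_test/D_test) / (AUC_ref/D_ref)
      = (2027/375) / (881.4/250)
      = 5.40533 / 3.5256 = 1.5332 = 153.32%

F_rel = 153%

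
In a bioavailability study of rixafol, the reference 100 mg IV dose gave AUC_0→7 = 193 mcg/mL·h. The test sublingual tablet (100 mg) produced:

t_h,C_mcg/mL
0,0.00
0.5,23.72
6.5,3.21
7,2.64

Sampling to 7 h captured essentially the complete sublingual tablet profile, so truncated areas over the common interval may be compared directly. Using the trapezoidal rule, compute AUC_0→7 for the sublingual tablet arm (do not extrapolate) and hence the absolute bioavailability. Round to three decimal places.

F = 0.457

Trapezoidal AUC_0→7 (sublingual tablet):
  [0→0.5]: (0.00+23.72)/2 × 0.5 = 5.93
  [0.5→6.5]: (23.72+3.21)/2 × 6 = 80.79
  [6.5→7]: (3.21+2.64)/2 × 0.5 = 1.4625
  Sum = 88.1825 mcg/mL·h
F = (AUC_ev/D_ev)/(AUC_iv/D_iv) = (88.1825/100)/(193/100) = 0.881825/1.93 = 0.4569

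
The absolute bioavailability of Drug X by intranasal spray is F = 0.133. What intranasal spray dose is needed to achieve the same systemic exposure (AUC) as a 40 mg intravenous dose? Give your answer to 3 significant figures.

D_intranasal = 301 mg

For equal systemic exposure: F × D_ev = D_iv
D_ev = D_iv / F = 40 / 0.133 = 300.752 mg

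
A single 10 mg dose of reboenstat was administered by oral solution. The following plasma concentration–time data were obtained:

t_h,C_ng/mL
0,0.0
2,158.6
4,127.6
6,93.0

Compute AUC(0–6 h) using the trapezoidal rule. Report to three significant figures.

Trapezoidal AUC_0→6:
  [0→2]: (0.0+158.6)/2 × 2 = 158.6
  [2→4]: (158.6+127.6)/2 × 2 = 286.2
  [4→6]: (127.6+93.0)/2 × 2 = 220.6
  Sum = 665.4 ng/mL·h

AUC = 665 ng/mL·h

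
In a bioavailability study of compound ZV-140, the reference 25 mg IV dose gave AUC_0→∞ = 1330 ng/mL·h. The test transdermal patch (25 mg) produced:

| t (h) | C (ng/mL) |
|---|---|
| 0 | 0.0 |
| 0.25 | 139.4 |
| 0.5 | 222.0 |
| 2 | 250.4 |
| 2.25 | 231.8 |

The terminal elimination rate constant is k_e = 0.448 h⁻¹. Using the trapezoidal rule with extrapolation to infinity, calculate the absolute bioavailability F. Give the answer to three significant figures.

Trapezoidal AUC_0→2.25 (transdermal patch):
  [0→0.25]: (0.0+139.4)/2 × 0.25 = 17.425
  [0.25→0.5]: (139.4+222.0)/2 × 0.25 = 45.175
  [0.5→2]: (222.0+250.4)/2 × 1.5 = 354.3
  [2→2.25]: (250.4+231.8)/2 × 0.25 = 60.275
  Sum = 477.175 ng/mL·h
Tail: C_last/k_e = 231.8/0.448 = 517.411
AUC_0→∞ (transdermal patch) = 477.175 + 517.411 = 994.586 ng/mL·h
F = (AUC_ev/D_ev)/(AUC_iv/D_iv) = (994.586/25)/(1330/25) = 39.78344/53.2 = 0.7478

F = 0.748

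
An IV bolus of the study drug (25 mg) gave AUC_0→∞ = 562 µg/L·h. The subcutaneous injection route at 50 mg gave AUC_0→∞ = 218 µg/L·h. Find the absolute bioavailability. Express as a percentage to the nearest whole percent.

F = 19%

F = (AUC_ev / D_ev) / (AUC_iv / D_iv)
  = (218/50) / (562/25)
  = 4.36 / 22.48 = 0.1940
  = 19.40%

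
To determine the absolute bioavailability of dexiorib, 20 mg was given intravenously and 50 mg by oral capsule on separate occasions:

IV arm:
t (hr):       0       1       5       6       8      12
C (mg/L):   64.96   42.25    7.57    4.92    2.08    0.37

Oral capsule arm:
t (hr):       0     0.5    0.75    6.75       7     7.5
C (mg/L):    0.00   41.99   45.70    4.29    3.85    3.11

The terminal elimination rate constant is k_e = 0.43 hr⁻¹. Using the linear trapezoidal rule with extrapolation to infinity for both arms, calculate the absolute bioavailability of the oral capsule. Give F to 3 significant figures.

Trapezoidal AUC_0→12 (IV):
  [0→1]: (64.96+42.25)/2 × 1 = 53.605
  [1→5]: (42.25+7.57)/2 × 4 = 99.64
  [5→6]: (7.57+4.92)/2 × 1 = 6.245
  [6→8]: (4.92+2.08)/2 × 2 = 7.0
  [8→12]: (2.08+0.37)/2 × 4 = 4.9
  Sum = 171.39 mg/L·hr
IV tail: 0.37/0.43 = 0.860; AUC_iv,0→∞ = 171.39 + 0.860 = 172.25 mg/L·hr
Trapezoidal AUC_0→7.5 (oral capsule):
  [0→0.5]: (0.00+41.99)/2 × 0.5 = 10.4975
  [0.5→0.75]: (41.99+45.70)/2 × 0.25 = 10.96125
  [0.75→6.75]: (45.70+4.29)/2 × 6 = 149.97
  [6.75→7]: (4.29+3.85)/2 × 0.25 = 1.0175
  [7→7.5]: (3.85+3.11)/2 × 0.5 = 1.74
  Sum = 174.18625 mg/L·hr
oral capsule tail: 3.11/0.43 = 7.233; AUC_ev,0→∞ = 174.18625 + 7.233 = 181.41925 mg/L·hr
F = (AUC_ev/D_ev)/(AUC_iv/D_iv) = (181.41925/50)/(172.25/20) = 3.628385/8.6125 = 0.4213

F = 0.421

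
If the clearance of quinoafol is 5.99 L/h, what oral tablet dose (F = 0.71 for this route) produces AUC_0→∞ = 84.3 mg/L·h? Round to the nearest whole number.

Dose = CL × AUC_0→∞ / F
     = 5.99 × 84.3 / 0.71 = 711.207 mg

Dose = 711 mg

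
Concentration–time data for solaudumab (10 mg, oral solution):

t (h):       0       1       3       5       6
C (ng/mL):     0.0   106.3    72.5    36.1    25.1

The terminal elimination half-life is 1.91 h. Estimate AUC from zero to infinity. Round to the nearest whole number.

AUC = 440 ng/mL·h

Trapezoidal AUC_0→6:
  [0→1]: (0.0+106.3)/2 × 1 = 53.15
  [1→3]: (106.3+72.5)/2 × 2 = 178.8
  [3→5]: (72.5+36.1)/2 × 2 = 108.6
  [5→6]: (36.1+25.1)/2 × 1 = 30.6
  Sum = 371.15 ng/mL·h
k_e = ln2 / t½ = 0.693147 / 1.91 = 0.3629 h^-1
Extrapolated tail: C_last / k_e = 25.1 / 0.3629 = 69.165
AUC_0→∞ = 371.15 + 69.165 = 440.315 ng/mL·h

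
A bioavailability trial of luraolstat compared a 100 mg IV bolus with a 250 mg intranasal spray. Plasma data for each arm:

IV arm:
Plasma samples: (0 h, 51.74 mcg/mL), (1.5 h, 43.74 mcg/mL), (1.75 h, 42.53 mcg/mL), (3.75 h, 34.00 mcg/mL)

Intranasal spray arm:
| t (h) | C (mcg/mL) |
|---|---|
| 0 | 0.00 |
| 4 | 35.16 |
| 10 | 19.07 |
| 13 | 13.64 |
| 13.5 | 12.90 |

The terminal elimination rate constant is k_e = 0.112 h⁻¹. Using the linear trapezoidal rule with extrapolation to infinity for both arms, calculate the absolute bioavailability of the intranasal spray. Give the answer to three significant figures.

Trapezoidal AUC_0→3.75 (IV):
  [0→1.5]: (51.74+43.74)/2 × 1.5 = 71.61
  [1.5→1.75]: (43.74+42.53)/2 × 0.25 = 10.78375
  [1.75→3.75]: (42.53+34.00)/2 × 2 = 76.53
  Sum = 158.92375 mcg/mL·h
IV tail: 34.00/0.112 = 303.571; AUC_iv,0→∞ = 158.92375 + 303.571 = 462.49475 mcg/mL·h
Trapezoidal AUC_0→13.5 (intranasal spray):
  [0→4]: (0.00+35.16)/2 × 4 = 70.32
  [4→10]: (35.16+19.07)/2 × 6 = 162.69
  [10→13]: (19.07+13.64)/2 × 3 = 49.065
  [13→13.5]: (13.64+12.90)/2 × 0.5 = 6.635
  Sum = 288.71 mcg/mL·h
intranasal spray tail: 12.90/0.112 = 115.179; AUC_ev,0→∞ = 288.71 + 115.179 = 403.889 mcg/mL·h
F = (AUC_ev/D_ev)/(AUC_iv/D_iv) = (403.889/250)/(462.49475/100) = 1.615556/4.6249475 = 0.3493

F = 0.349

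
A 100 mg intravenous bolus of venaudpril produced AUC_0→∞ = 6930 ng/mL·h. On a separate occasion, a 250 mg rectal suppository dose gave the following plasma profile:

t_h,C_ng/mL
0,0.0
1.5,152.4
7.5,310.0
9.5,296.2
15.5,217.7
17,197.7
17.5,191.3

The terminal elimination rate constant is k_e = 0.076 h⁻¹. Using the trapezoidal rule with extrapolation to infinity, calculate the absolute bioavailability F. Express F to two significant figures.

F = 0.38

Trapezoidal AUC_0→17.5 (rectal suppository):
  [0→1.5]: (0.0+152.4)/2 × 1.5 = 114.3
  [1.5→7.5]: (152.4+310.0)/2 × 6 = 1387.2
  [7.5→9.5]: (310.0+296.2)/2 × 2 = 606.2
  [9.5→15.5]: (296.2+217.7)/2 × 6 = 1541.7
  [15.5→17]: (217.7+197.7)/2 × 1.5 = 311.55
  [17→17.5]: (197.7+191.3)/2 × 0.5 = 97.25
  Sum = 4058.2 ng/mL·h
Tail: C_last/k_e = 191.3/0.076 = 2517.105
AUC_0→∞ (rectal suppository) = 4058.2 + 2517.105 = 6575.305 ng/mL·h
F = (AUC_ev/D_ev)/(AUC_iv/D_iv) = (6575.305/250)/(6930/100) = 26.30122/69.3 = 0.3795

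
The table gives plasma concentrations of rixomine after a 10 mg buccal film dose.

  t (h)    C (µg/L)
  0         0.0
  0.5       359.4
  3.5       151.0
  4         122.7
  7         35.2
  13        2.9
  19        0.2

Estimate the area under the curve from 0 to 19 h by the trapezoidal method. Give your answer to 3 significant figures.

Trapezoidal AUC_0→19:
  [0→0.5]: (0.0+359.4)/2 × 0.5 = 89.85
  [0.5→3.5]: (359.4+151.0)/2 × 3 = 765.6
  [3.5→4]: (151.0+122.7)/2 × 0.5 = 68.425
  [4→7]: (122.7+35.2)/2 × 3 = 236.85
  [7→13]: (35.2+2.9)/2 × 6 = 114.3
  [13→19]: (2.9+0.2)/2 × 6 = 9.3
  Sum = 1284.325 µg/L·h

AUC = 1280 µg/L·h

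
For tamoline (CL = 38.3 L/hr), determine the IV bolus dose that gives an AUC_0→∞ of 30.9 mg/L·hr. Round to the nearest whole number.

Dose = 1183 mg

Dose_iv = CL × AUC_0→∞
     = 38.3 × 30.9 = 1183.47 mg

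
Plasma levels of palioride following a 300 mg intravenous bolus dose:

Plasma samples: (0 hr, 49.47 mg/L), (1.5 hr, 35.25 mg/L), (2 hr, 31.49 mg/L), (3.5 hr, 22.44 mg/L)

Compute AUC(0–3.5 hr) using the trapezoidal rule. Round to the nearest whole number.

Trapezoidal AUC_0→3.5:
  [0→1.5]: (49.47+35.25)/2 × 1.5 = 63.54
  [1.5→2]: (35.25+31.49)/2 × 0.5 = 16.685
  [2→3.5]: (31.49+22.44)/2 × 1.5 = 40.4475
  Sum = 120.6725 mg/L·hr

AUC = 121 mg/L·hr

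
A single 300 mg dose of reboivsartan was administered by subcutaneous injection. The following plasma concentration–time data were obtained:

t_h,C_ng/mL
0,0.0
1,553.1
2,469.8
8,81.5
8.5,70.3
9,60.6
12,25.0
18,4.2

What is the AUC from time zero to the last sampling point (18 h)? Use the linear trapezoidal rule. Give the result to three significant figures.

AUC = 2730 ng/mL·h

Trapezoidal AUC_0→18:
  [0→1]: (0.0+553.1)/2 × 1 = 276.55
  [1→2]: (553.1+469.8)/2 × 1 = 511.45
  [2→8]: (469.8+81.5)/2 × 6 = 1653.9
  [8→8.5]: (81.5+70.3)/2 × 0.5 = 37.95
  [8.5→9]: (70.3+60.6)/2 × 0.5 = 32.725
  [9→12]: (60.6+25.0)/2 × 3 = 128.4
  [12→18]: (25.0+4.2)/2 × 6 = 87.6
  Sum = 2728.575 ng/mL·h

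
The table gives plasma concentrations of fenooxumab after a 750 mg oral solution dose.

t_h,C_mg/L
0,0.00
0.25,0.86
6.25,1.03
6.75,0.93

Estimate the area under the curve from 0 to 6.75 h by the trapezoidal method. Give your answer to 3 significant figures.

Trapezoidal AUC_0→6.75:
  [0→0.25]: (0.00+0.86)/2 × 0.25 = 0.1075
  [0.25→6.25]: (0.86+1.03)/2 × 6 = 5.67
  [6.25→6.75]: (1.03+0.93)/2 × 0.5 = 0.49
  Sum = 6.2675 mg/L·h

AUC = 6.27 mg/L·h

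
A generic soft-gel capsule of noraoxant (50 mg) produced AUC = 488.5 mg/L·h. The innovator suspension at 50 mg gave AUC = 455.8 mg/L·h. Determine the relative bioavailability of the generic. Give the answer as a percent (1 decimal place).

F_rel = 107.2%

F_rel = (AUC_test/D_test) / (AUC_ref/D_ref)
      = (488.5/50) / (455.8/50)
      = 9.77 / 9.116 = 1.0717 = 107.17%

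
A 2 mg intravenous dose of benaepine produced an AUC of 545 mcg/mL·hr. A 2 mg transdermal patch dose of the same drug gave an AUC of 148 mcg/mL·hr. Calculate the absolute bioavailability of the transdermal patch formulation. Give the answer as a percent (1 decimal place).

F = 27.2%

F = (AUC_ev / D_ev) / (AUC_iv / D_iv)
  = (148/2) / (545/2)
  = 74 / 272.5 = 0.2716
  = 27.16%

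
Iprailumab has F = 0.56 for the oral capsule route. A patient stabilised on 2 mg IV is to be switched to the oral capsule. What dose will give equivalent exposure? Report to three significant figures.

D_oral = 3.57 mg

For equal systemic exposure: F × D_ev = D_iv
D_ev = D_iv / F = 2 / 0.56 = 3.57143 mg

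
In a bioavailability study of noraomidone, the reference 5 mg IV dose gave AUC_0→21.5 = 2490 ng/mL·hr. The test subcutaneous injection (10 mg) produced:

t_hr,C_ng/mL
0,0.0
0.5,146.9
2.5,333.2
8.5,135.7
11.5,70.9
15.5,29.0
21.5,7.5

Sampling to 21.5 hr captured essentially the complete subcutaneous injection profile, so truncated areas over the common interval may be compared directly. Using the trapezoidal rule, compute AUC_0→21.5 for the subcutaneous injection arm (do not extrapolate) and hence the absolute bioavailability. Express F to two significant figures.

F = 0.51

Trapezoidal AUC_0→21.5 (subcutaneous injection):
  [0→0.5]: (0.0+146.9)/2 × 0.5 = 36.725
  [0.5→2.5]: (146.9+333.2)/2 × 2 = 480.1
  [2.5→8.5]: (333.2+135.7)/2 × 6 = 1406.7
  [8.5→11.5]: (135.7+70.9)/2 × 3 = 309.9
  [11.5→15.5]: (70.9+29.0)/2 × 4 = 199.8
  [15.5→21.5]: (29.0+7.5)/2 × 6 = 109.5
  Sum = 2542.725 ng/mL·hr
F = (AUC_ev/D_ev)/(AUC_iv/D_iv) = (2542.725/10)/(2490/5) = 254.2725/498 = 0.5106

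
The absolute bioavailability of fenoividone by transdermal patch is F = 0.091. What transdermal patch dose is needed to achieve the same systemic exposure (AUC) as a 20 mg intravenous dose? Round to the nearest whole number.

For equal systemic exposure: F × D_ev = D_iv
D_ev = D_iv / F = 20 / 0.091 = 219.78 mg

D_transdermal = 220 mg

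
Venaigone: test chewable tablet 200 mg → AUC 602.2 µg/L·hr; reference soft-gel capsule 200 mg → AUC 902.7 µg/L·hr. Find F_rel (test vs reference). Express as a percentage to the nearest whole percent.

F_rel = (AUC_test/D_test) / (AUC_ref/D_ref)
      = (602.2/200) / (902.7/200)
      = 3.011 / 4.5135 = 0.6671 = 66.71%

F_rel = 67%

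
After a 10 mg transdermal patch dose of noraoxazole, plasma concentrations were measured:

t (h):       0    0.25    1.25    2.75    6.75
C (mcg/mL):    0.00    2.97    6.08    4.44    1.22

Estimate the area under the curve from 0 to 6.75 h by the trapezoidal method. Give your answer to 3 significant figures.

Trapezoidal AUC_0→6.75:
  [0→0.25]: (0.00+2.97)/2 × 0.25 = 0.37125
  [0.25→1.25]: (2.97+6.08)/2 × 1 = 4.525
  [1.25→2.75]: (6.08+4.44)/2 × 1.5 = 7.89
  [2.75→6.75]: (4.44+1.22)/2 × 4 = 11.32
  Sum = 24.10625 mcg/mL·h

AUC = 24.1 mcg/mL·h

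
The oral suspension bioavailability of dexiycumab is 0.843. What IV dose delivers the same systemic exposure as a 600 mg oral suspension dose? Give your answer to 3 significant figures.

Systemic exposure from an extravascular dose = F × D_ev, so the equivalent IV dose is F × D_ev.
D_iv = F × D_ev = 0.843 × 600 = 505.8 mg

D_iv = 506 mg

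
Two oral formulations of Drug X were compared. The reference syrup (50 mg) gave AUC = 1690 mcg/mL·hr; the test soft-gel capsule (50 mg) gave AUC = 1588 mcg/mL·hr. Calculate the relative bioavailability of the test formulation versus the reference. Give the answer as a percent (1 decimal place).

F_rel = (AUC_test/D_test) / (AUC_ref/D_ref)
      = (1588/50) / (1690/50)
      = 31.76 / 33.8 = 0.9396 = 93.96%

F_rel = 94.0%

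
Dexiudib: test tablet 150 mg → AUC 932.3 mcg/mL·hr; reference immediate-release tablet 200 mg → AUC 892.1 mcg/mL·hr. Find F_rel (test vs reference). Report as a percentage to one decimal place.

F_rel = 139.3%

F_rel = (AUC_test/D_test) / (AUC_ref/D_ref)
      = (932.3/150) / (892.1/200)
      = 6.21533 / 4.4605 = 1.3934 = 139.34%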